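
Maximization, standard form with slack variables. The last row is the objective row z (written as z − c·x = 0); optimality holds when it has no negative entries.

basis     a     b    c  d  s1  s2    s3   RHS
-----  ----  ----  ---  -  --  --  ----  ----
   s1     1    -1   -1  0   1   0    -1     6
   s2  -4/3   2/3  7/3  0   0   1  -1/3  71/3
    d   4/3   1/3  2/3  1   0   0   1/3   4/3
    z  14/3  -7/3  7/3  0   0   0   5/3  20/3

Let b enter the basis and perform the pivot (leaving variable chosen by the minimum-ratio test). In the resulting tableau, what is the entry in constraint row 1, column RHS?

Ratio test on column b — row 1: entry -1 ≤ 0; row 2: (71/3)/(2/3) = 71/2; row 3: (4/3)/(1/3) = 4. Minimum is 4 at row 3 (d leaves); pivot element 1/3.
Divide row 3 by 1/3; eliminate column b from the other rows.
Row 1 update in column RHS: 6 − (-1)·4 = 10.

10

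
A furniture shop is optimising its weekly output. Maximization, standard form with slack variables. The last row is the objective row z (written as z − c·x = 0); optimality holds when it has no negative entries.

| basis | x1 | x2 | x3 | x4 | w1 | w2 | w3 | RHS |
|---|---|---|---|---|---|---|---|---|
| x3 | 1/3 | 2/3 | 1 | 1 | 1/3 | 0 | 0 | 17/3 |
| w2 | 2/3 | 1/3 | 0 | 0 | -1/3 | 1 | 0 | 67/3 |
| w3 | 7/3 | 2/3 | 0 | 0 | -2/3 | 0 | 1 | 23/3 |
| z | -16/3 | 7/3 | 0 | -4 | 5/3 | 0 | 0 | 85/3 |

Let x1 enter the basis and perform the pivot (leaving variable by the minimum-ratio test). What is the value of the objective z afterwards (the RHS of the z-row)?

321/7

Ratio test on column x1 — row 1: (17/3)/(1/3) = 17; row 2: (67/3)/(2/3) = 67/2; row 3: (23/3)/(7/3) = 23/7. Minimum is 23/7 at row 3 (w3 leaves); pivot element 7/3.
Pivot on row 3; the z-row RHS becomes 85/3 − (-16/3)·(23/7) = 321/7.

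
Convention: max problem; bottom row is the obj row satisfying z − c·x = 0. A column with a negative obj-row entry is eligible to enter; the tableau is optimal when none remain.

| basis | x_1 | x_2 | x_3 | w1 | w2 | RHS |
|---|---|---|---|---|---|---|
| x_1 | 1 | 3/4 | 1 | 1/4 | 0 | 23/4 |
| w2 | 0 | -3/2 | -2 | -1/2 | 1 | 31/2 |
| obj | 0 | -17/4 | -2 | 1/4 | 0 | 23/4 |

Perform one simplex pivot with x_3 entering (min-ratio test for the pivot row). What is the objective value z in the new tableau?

69/4

Ratio test on column x_3 — row 1: (23/4)/1 = 23/4; row 2: entry -2 ≤ 0. Minimum is 23/4 at row 1 (x_1 leaves); pivot element 1.
Pivot on row 1; the obj-row RHS becomes 23/4 − (-2)·(23/4) = 69/4.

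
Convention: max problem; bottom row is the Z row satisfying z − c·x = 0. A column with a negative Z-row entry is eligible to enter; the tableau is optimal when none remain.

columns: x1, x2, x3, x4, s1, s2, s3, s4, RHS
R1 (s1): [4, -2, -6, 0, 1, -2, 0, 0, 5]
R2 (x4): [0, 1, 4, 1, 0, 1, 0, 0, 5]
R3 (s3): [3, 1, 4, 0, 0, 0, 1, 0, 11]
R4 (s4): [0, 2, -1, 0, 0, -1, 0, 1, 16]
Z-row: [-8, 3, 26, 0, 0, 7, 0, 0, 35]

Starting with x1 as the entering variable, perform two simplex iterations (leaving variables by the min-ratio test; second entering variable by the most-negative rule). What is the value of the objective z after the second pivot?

479/10

Ratio test on column x1 — row 1: 5/4 = 5/4; row 2: entry 0 ≤ 0; row 3: 11/3 = 11/3; row 4: entry 0 ≤ 0. Minimum is 5/4 at row 1 (s1 leaves); pivot element 4.
Pivot on row 1; the Z-row RHS becomes 35 − (-8)·(5/4) = 45.
Next entering variable (most negative Z-row entry -1): x2.
Ratio test on column x2 — row 1: entry -1/2 ≤ 0; row 2: 5/1 = 5; row 3: (29/4)/(5/2) = 29/10; row 4: 16/2 = 8. Minimum is 29/10 at row 3 (s3 leaves); pivot element 5/2.
After the second pivot the Z-row RHS is 45 − (-1)·(29/10) = 479/10.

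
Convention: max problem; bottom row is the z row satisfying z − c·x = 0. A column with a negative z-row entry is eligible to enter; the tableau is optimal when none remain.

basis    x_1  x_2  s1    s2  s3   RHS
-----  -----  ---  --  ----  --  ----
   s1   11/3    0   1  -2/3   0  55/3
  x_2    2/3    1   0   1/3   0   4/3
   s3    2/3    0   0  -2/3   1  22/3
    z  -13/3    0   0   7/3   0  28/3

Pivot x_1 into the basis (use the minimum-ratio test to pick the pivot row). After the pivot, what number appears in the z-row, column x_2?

13/2

Ratio test on column x_1 — row 1: (55/3)/(11/3) = 5; row 2: (4/3)/(2/3) = 2; row 3: (22/3)/(2/3) = 11. Minimum is 2 at row 2 (x_2 leaves); pivot element 2/3.
Divide row 2 by 2/3; eliminate column x_1 from the other rows.
z-row update in column x_2: 0 − (-13/3)·(3/2) = 13/2.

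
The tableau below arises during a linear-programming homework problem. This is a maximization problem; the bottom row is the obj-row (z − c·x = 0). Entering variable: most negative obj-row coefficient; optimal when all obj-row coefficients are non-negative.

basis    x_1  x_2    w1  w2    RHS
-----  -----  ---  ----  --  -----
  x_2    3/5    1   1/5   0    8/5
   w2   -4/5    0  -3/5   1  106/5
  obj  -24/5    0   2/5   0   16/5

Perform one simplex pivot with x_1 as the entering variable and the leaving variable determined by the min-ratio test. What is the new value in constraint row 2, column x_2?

4/3

Ratio test on column x_1 — row 1: (8/5)/(3/5) = 8/3; row 2: entry -4/5 ≤ 0. Minimum is 8/3 at row 1 (x_2 leaves); pivot element 3/5.
Divide row 1 by 3/5; eliminate column x_1 from the other rows.
Row 2 update in column x_2: 0 − (-4/5)·(5/3) = 4/3.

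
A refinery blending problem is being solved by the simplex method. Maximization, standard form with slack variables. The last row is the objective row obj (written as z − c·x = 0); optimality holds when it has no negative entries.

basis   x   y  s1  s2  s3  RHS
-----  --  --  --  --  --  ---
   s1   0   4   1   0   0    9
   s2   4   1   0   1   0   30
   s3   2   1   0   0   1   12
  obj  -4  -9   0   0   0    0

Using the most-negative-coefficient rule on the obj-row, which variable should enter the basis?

Negative obj-row entries: x: -4, y: -9.
The most negative is -9 in column y, so y enters.

y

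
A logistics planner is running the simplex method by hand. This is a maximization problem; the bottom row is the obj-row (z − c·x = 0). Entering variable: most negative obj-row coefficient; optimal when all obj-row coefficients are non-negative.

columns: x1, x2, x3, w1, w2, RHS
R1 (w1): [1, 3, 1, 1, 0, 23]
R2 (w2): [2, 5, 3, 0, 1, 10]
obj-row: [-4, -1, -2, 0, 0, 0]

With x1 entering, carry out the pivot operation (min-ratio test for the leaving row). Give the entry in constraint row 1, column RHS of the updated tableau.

Ratio test on column x1 — row 1: 23/1 = 23; row 2: 10/2 = 5. Minimum is 5 at row 2 (w2 leaves); pivot element 2.
Divide row 2 by 2; eliminate column x1 from the other rows.
Row 1 update in column RHS: 23 − 1·5 = 18.

18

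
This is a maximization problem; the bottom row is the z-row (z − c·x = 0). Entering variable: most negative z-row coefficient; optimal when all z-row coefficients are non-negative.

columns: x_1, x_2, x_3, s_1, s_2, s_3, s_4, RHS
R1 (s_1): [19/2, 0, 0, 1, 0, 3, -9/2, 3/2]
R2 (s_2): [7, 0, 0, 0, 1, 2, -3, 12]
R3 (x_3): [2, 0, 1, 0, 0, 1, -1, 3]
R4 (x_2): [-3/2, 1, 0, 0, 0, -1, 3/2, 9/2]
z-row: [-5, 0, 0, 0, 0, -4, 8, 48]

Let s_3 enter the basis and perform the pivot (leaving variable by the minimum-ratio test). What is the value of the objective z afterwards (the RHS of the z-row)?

Ratio test on column s_3 — row 1: (3/2)/3 = 1/2; row 2: 12/2 = 6; row 3: 3/1 = 3; row 4: entry -1 ≤ 0. Minimum is 1/2 at row 1 (s_1 leaves); pivot element 3.
Pivot on row 1; the z-row RHS becomes 48 − (-4)·(1/2) = 50.

50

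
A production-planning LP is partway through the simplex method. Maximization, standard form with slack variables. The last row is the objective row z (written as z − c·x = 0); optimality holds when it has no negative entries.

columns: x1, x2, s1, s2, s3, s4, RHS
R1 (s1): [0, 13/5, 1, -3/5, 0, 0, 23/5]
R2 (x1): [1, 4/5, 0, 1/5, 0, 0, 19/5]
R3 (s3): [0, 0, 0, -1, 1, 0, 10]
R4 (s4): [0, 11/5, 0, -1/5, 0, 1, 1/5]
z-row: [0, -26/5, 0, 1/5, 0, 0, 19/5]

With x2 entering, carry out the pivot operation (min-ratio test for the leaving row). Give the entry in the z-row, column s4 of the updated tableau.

Ratio test on column x2 — row 1: (23/5)/(13/5) = 23/13; row 2: (19/5)/(4/5) = 19/4; row 3: entry 0 ≤ 0; row 4: (1/5)/(11/5) = 1/11. Minimum is 1/11 at row 4 (s4 leaves); pivot element 11/5.
Divide row 4 by 11/5; eliminate column x2 from the other rows.
z-row update in column s4: 0 − (-26/5)·(5/11) = 26/11.

26/11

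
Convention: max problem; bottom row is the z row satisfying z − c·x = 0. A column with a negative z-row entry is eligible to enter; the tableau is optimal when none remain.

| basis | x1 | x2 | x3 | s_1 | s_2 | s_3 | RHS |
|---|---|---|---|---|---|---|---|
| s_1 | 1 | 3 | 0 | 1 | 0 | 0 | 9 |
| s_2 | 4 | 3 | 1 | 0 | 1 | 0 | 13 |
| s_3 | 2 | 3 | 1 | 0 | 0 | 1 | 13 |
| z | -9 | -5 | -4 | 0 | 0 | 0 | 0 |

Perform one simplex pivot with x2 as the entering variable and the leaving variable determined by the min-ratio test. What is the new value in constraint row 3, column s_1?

Ratio test on column x2 — row 1: 9/3 = 3; row 2: 13/3 = 13/3; row 3: 13/3 = 13/3. Minimum is 3 at row 1 (s_1 leaves); pivot element 3.
Divide row 1 by 3; eliminate column x2 from the other rows.
Row 3 update in column s_1: 0 − 3·(1/3) = -1.

-1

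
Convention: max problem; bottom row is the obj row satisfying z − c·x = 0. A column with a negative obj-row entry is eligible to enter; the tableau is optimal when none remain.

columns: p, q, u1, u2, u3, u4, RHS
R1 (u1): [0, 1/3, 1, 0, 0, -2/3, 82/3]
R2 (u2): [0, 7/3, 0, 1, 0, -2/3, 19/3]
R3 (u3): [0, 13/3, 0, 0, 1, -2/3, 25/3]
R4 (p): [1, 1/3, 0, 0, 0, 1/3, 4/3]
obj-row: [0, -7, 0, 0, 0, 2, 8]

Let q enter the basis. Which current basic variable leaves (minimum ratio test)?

Column q entries and ratios — u1: (82/3)/(1/3) = 82; u2: (19/3)/(7/3) = 19/7; u3: (25/3)/(13/3) = 25/13; p: (4/3)/(1/3) = 4.
Smallest ratio is 25/13 in the row of u3, so u3 leaves.

u3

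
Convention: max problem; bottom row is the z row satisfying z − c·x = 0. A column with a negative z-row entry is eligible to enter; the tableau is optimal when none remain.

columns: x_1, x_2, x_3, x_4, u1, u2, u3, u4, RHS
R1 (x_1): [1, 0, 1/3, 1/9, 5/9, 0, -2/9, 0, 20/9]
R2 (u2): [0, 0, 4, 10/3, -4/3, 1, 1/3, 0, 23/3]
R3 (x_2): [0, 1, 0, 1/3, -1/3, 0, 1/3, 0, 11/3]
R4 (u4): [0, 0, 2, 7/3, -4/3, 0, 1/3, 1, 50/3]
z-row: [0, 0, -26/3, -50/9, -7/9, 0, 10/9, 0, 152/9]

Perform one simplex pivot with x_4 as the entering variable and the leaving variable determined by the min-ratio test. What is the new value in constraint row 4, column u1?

-2/5

Ratio test on column x_4 — row 1: (20/9)/(1/9) = 20; row 2: (23/3)/(10/3) = 23/10; row 3: (11/3)/(1/3) = 11; row 4: (50/3)/(7/3) = 50/7. Minimum is 23/10 at row 2 (u2 leaves); pivot element 10/3.
Divide row 2 by 10/3; eliminate column x_4 from the other rows.
Row 4 update in column u1: -4/3 − (7/3)·(-2/5) = -2/5.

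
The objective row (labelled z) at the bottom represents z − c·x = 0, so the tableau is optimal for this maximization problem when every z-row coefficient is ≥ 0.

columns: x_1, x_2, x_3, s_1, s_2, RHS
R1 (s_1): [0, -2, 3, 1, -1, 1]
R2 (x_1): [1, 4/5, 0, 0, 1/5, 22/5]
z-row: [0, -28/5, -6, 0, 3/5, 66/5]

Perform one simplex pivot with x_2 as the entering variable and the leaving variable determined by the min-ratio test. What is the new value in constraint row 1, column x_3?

3

Ratio test on column x_2 — row 1: entry -2 ≤ 0; row 2: (22/5)/(4/5) = 11/2. Minimum is 11/2 at row 2 (x_1 leaves); pivot element 4/5.
Divide row 2 by 4/5; eliminate column x_2 from the other rows.
Row 1 update in column x_3: 3 − (-2)·0 = 3.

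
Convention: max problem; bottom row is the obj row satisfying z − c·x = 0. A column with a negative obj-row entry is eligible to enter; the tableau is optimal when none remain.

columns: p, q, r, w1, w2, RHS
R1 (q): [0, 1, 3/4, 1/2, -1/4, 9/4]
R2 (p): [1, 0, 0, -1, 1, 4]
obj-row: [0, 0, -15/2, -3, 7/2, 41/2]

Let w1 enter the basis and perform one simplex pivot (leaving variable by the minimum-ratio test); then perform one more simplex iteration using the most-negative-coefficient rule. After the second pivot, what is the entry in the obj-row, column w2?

1

Ratio test on column w1 — row 1: (9/4)/(1/2) = 9/2; row 2: entry -1 ≤ 0. Minimum is 9/2 at row 1 (q leaves); pivot element 1/2.
Divide row 1 by 1/2; eliminate column w1 from the other rows.
Second iteration: most negative obj-row entry is -3 in column r, so r enters.
Ratio test on column r — row 1: (9/2)/(3/2) = 3; row 2: (17/2)/(3/2) = 17/3. Minimum is 3 at row 1 (w1 leaves); pivot element 3/2.
Divide row 1 by 3/2; eliminate column r from the other rows.
After both pivots, the entry at the obj-row, column w2 is 1.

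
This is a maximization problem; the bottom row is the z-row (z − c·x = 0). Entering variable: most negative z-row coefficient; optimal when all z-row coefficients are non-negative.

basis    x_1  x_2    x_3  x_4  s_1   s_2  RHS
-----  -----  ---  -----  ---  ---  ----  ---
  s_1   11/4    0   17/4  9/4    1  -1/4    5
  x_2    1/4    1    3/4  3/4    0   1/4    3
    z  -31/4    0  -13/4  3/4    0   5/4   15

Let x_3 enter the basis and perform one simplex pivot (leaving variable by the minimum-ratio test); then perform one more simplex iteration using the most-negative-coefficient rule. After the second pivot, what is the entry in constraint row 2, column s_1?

Ratio test on column x_3 — row 1: 5/(17/4) = 20/17; row 2: 3/(3/4) = 4. Minimum is 20/17 at row 1 (s_1 leaves); pivot element 17/4.
Divide row 1 by 17/4; eliminate column x_3 from the other rows.
Second iteration: most negative z-row entry is -96/17 in column x_1, so x_1 enters.
Ratio test on column x_1 — row 1: (20/17)/(11/17) = 20/11; row 2: entry -4/17 ≤ 0. Minimum is 20/11 at row 1 (x_3 leaves); pivot element 11/17.
Divide row 1 by 11/17; eliminate column x_1 from the other rows.
After both pivots, the entry at constraint row 2, column s_1 is -1/11.

-1/11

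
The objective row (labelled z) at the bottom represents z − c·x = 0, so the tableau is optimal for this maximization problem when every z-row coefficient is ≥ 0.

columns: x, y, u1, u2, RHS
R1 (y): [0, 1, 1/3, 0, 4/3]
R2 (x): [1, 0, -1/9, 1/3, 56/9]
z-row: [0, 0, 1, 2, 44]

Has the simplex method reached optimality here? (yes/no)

Every z-row coefficient is ≥ 0, so the tableau is optimal.

yes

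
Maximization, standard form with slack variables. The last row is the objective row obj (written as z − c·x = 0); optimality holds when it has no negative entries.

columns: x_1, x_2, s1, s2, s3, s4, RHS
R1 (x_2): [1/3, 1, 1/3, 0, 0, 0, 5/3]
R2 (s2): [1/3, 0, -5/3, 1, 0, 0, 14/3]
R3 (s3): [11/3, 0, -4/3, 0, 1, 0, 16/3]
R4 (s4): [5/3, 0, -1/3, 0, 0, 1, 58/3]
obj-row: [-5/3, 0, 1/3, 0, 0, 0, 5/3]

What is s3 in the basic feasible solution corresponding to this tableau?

s3 is basic (row 3); its value is the RHS of that row, 16/3.

16/3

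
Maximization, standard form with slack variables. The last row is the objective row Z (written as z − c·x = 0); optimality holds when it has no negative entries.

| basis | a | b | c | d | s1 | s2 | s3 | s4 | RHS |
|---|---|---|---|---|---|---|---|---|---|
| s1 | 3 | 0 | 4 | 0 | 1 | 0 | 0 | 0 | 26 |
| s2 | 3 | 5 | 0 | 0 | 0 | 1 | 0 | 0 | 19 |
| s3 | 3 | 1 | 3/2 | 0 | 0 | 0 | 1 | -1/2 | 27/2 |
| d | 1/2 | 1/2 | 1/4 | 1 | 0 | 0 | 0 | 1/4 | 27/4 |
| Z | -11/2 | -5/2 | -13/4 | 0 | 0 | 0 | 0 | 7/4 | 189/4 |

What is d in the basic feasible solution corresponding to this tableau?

d is basic (row 4); its value is the RHS of that row, 27/4.

27/4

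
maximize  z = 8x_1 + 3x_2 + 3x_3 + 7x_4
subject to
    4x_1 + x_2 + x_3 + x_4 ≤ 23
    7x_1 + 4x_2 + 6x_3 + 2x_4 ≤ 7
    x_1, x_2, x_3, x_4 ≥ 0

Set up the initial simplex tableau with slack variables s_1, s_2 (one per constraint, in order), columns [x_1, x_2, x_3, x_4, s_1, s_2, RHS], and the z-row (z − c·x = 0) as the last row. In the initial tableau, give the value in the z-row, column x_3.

-3

The z-row carries the negated objective coefficients: the x_3 entry is -3.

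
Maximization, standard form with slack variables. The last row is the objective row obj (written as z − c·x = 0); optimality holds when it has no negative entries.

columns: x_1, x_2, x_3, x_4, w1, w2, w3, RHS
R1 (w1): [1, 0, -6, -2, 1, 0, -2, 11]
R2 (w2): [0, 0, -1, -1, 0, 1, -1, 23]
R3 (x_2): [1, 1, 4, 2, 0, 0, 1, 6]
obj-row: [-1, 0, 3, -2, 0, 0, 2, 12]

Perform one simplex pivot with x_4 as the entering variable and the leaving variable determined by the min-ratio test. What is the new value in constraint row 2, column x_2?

1/2

Ratio test on column x_4 — row 1: entry -2 ≤ 0; row 2: entry -1 ≤ 0; row 3: 6/2 = 3. Minimum is 3 at row 3 (x_2 leaves); pivot element 2.
Divide row 3 by 2; eliminate column x_4 from the other rows.
Row 2 update in column x_2: 0 − (-1)·(1/2) = 1/2.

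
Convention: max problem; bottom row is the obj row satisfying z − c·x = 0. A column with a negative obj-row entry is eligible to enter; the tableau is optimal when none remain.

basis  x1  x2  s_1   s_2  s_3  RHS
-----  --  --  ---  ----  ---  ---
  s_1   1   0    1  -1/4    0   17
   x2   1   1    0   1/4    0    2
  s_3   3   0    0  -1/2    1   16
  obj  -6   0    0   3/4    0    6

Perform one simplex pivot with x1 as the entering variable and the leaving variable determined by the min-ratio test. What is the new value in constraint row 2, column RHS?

Ratio test on column x1 — row 1: 17/1 = 17; row 2: 2/1 = 2; row 3: 16/3 = 16/3. Minimum is 2 at row 2 (x2 leaves); pivot element 1.
Divide row 2 by 1; eliminate column x1 from the other rows.
In the new row 2, the RHS entry is the old entry divided by the pivot: 2/1 = 2.

2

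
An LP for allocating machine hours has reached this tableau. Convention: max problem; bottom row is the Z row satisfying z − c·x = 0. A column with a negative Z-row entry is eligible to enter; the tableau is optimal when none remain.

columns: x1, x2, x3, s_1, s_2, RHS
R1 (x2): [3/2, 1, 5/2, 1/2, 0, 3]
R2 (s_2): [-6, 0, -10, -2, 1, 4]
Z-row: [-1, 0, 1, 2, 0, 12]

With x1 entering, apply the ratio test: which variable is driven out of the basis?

x2

Column x1 entries and ratios — x2: 3/(3/2) = 2; s_2: -6 ≤ 0, skip.
Smallest ratio is 2 in the row of x2, so x2 leaves.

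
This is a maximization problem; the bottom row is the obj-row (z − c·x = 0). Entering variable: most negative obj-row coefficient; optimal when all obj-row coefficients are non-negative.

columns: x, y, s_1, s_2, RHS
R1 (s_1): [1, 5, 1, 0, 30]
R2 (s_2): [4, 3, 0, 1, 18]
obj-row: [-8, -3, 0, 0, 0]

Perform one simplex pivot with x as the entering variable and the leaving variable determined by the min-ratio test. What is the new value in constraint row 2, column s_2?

1/4

Ratio test on column x — row 1: 30/1 = 30; row 2: 18/4 = 9/2. Minimum is 9/2 at row 2 (s_2 leaves); pivot element 4.
Divide row 2 by 4; eliminate column x from the other rows.
In the new row 2, the s_2 entry is the old entry divided by the pivot: 1/4 = 1/4.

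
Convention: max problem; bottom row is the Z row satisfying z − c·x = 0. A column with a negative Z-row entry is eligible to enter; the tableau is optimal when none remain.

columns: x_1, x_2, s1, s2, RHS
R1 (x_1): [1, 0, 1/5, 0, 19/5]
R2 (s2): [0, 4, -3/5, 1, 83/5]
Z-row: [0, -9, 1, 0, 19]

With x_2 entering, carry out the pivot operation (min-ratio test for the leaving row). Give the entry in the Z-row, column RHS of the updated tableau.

Ratio test on column x_2 — row 1: entry 0 ≤ 0; row 2: (83/5)/4 = 83/20. Minimum is 83/20 at row 2 (s2 leaves); pivot element 4.
Divide row 2 by 4; eliminate column x_2 from the other rows.
Z-row update in column RHS: 19 − (-9)·(83/20) = 1127/20.

1127/20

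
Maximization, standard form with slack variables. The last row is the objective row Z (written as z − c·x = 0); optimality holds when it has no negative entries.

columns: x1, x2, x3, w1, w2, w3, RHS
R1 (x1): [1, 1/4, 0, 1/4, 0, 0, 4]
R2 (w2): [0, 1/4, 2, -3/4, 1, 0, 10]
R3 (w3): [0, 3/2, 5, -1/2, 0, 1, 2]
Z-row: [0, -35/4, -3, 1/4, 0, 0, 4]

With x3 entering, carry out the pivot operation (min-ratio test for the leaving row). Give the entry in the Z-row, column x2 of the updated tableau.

-157/20

Ratio test on column x3 — row 1: entry 0 ≤ 0; row 2: 10/2 = 5; row 3: 2/5 = 2/5. Minimum is 2/5 at row 3 (w3 leaves); pivot element 5.
Divide row 3 by 5; eliminate column x3 from the other rows.
Z-row update in column x2: -35/4 − (-3)·(3/10) = -157/20.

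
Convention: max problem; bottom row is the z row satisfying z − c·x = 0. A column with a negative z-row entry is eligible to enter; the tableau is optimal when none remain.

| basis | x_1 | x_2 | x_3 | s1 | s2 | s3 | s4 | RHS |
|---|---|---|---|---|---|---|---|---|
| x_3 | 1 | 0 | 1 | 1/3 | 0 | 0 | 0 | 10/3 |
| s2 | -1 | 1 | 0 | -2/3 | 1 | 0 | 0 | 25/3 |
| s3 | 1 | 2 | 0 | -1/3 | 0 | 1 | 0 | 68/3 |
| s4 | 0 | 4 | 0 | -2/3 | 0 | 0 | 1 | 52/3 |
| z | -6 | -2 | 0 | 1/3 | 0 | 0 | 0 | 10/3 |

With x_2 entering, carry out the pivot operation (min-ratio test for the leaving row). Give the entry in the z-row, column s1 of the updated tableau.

Ratio test on column x_2 — row 1: entry 0 ≤ 0; row 2: (25/3)/1 = 25/3; row 3: (68/3)/2 = 34/3; row 4: (52/3)/4 = 13/3. Minimum is 13/3 at row 4 (s4 leaves); pivot element 4.
Divide row 4 by 4; eliminate column x_2 from the other rows.
z-row update in column s1: 1/3 − (-2)·(-1/6) = 0.

0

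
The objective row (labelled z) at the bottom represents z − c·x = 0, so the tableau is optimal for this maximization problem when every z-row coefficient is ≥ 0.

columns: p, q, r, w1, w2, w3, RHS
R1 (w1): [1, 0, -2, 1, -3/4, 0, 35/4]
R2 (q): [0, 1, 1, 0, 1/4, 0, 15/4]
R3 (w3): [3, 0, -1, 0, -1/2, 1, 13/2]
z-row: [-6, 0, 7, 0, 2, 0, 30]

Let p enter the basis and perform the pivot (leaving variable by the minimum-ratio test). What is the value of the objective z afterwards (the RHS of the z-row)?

43

Ratio test on column p — row 1: (35/4)/1 = 35/4; row 2: entry 0 ≤ 0; row 3: (13/2)/3 = 13/6. Minimum is 13/6 at row 3 (w3 leaves); pivot element 3.
Pivot on row 3; the z-row RHS becomes 30 − (-6)·(13/6) = 43.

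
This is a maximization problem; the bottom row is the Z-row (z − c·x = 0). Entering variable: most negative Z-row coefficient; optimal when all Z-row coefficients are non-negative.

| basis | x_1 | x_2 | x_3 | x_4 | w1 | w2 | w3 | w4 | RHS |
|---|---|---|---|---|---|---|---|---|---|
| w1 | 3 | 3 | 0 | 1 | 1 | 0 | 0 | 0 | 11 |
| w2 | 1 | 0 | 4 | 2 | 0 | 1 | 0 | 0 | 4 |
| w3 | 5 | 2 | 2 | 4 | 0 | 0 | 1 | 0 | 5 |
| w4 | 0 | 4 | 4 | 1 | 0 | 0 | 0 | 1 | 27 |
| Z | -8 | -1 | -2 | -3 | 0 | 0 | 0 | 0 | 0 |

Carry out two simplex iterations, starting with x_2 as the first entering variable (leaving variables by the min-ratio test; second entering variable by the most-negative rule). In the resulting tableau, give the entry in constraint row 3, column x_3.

Ratio test on column x_2 — row 1: 11/3 = 11/3; row 2: entry 0 ≤ 0; row 3: 5/2 = 5/2; row 4: 27/4 = 27/4. Minimum is 5/2 at row 3 (w3 leaves); pivot element 2.
Divide row 3 by 2; eliminate column x_2 from the other rows.
Second iteration: most negative Z-row entry is -11/2 in column x_1, so x_1 enters.
Ratio test on column x_1 — row 1: entry -9/2 ≤ 0; row 2: 4/1 = 4; row 3: (5/2)/(5/2) = 1; row 4: entry -10 ≤ 0. Minimum is 1 at row 3 (x_2 leaves); pivot element 5/2.
Divide row 3 by 5/2; eliminate column x_1 from the other rows.
After both pivots, the entry at constraint row 3, column x_3 is 2/5.

2/5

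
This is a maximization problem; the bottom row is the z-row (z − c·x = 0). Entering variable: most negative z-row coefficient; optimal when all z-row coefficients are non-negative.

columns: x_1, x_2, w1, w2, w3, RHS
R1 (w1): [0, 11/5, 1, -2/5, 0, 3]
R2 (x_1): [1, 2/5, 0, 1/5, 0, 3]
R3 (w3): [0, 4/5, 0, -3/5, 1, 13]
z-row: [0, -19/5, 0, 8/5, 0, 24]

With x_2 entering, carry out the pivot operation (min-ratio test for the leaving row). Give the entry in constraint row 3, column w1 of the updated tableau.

-4/11

Ratio test on column x_2 — row 1: 3/(11/5) = 15/11; row 2: 3/(2/5) = 15/2; row 3: 13/(4/5) = 65/4. Minimum is 15/11 at row 1 (w1 leaves); pivot element 11/5.
Divide row 1 by 11/5; eliminate column x_2 from the other rows.
Row 3 update in column w1: 0 − (4/5)·(5/11) = -4/11.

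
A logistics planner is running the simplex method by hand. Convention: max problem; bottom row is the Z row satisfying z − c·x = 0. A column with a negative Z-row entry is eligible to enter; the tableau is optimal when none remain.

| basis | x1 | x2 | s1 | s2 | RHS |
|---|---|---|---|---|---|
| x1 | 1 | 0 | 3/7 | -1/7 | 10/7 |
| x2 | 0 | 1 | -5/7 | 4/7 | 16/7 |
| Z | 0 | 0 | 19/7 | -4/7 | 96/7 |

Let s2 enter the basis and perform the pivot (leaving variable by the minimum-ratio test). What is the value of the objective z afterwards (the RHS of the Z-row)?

16

Ratio test on column s2 — row 1: entry -1/7 ≤ 0; row 2: (16/7)/(4/7) = 4. Minimum is 4 at row 2 (x2 leaves); pivot element 4/7.
Pivot on row 2; the Z-row RHS becomes 96/7 − (-4/7)·4 = 16.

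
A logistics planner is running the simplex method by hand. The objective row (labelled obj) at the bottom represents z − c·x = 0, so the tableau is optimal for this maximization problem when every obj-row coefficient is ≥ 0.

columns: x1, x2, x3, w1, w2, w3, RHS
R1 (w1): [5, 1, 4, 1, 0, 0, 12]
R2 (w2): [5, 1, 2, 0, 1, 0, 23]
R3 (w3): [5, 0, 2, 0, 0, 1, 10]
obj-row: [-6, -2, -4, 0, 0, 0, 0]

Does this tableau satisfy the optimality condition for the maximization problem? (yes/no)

The obj-row has a negative entry -6 in column x1, so it is not optimal.

no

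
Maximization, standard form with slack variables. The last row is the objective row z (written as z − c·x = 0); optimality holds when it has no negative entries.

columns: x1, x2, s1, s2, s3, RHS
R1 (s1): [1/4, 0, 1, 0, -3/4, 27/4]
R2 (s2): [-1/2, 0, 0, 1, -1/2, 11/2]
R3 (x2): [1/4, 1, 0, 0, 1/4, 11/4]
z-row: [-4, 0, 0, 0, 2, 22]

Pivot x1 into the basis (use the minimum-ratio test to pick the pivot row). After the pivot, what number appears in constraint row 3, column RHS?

11

Ratio test on column x1 — row 1: (27/4)/(1/4) = 27; row 2: entry -1/2 ≤ 0; row 3: (11/4)/(1/4) = 11. Minimum is 11 at row 3 (x2 leaves); pivot element 1/4.
Divide row 3 by 1/4; eliminate column x1 from the other rows.
In the new row 3, the RHS entry is the old entry divided by the pivot: (11/4)/(1/4) = 11.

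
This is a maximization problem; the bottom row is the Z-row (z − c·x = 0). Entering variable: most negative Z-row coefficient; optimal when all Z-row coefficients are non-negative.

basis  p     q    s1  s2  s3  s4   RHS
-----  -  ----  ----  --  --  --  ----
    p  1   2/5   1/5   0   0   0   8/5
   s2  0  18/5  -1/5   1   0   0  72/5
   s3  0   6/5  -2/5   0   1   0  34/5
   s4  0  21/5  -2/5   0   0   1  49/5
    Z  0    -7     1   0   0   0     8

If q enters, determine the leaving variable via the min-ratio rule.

s4

Column q entries and ratios — p: (8/5)/(2/5) = 4; s2: (72/5)/(18/5) = 4; s3: (34/5)/(6/5) = 17/3; s4: (49/5)/(21/5) = 7/3.
Smallest ratio is 7/3 in the row of s4, so s4 leaves.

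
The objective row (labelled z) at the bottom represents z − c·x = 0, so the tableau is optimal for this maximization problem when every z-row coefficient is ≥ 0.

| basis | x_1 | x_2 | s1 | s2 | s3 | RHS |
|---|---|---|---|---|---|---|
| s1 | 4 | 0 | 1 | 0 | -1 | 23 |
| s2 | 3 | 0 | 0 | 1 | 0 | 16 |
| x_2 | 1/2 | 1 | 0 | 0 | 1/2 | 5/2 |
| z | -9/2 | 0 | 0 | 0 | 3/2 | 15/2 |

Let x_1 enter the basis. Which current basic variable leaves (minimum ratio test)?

Column x_1 entries and ratios — s1: 23/4 = 23/4; s2: 16/3 = 16/3; x_2: (5/2)/(1/2) = 5.
Smallest ratio is 5 in the row of x_2, so x_2 leaves.

x_2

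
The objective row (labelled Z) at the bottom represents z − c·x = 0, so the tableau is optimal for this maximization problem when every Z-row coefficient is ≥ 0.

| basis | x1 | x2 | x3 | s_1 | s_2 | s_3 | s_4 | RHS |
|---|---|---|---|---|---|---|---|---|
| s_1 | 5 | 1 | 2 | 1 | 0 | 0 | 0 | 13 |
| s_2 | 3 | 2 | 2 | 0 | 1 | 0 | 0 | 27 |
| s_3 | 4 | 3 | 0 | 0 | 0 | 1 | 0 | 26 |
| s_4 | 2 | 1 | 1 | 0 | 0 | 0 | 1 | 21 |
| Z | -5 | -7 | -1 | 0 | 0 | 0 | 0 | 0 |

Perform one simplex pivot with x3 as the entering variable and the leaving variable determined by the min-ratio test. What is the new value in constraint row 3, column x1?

Ratio test on column x3 — row 1: 13/2 = 13/2; row 2: 27/2 = 27/2; row 3: entry 0 ≤ 0; row 4: 21/1 = 21. Minimum is 13/2 at row 1 (s_1 leaves); pivot element 2.
Divide row 1 by 2; eliminate column x3 from the other rows.
Row 3 update in column x1: 4 − 0·(5/2) = 4.

4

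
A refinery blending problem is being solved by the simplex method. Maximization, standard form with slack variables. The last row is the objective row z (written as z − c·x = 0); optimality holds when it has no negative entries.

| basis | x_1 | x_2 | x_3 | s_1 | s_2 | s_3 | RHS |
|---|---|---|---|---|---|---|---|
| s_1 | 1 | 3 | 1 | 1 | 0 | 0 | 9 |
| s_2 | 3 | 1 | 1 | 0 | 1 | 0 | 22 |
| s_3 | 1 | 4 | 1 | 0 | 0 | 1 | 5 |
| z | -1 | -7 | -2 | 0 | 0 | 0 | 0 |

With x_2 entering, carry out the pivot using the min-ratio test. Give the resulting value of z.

Ratio test on column x_2 — row 1: 9/3 = 3; row 2: 22/1 = 22; row 3: 5/4 = 5/4. Minimum is 5/4 at row 3 (s_3 leaves); pivot element 4.
Pivot on row 3; the z-row RHS becomes 0 − (-7)·(5/4) = 35/4.

35/4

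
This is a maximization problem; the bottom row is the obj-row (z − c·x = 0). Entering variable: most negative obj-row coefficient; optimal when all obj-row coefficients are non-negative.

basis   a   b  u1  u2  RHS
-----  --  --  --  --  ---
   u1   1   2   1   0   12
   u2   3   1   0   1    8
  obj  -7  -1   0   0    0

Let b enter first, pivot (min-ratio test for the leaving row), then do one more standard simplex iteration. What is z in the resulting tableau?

Ratio test on column b — row 1: 12/2 = 6; row 2: 8/1 = 8. Minimum is 6 at row 1 (u1 leaves); pivot element 2.
Pivot on row 1; the obj-row RHS becomes 0 − (-1)·6 = 6.
Next entering variable (most negative obj-row entry -13/2): a.
Ratio test on column a — row 1: 6/(1/2) = 12; row 2: 2/(5/2) = 4/5. Minimum is 4/5 at row 2 (u2 leaves); pivot element 5/2.
After the second pivot the obj-row RHS is 6 − (-13/2)·(4/5) = 56/5.

56/5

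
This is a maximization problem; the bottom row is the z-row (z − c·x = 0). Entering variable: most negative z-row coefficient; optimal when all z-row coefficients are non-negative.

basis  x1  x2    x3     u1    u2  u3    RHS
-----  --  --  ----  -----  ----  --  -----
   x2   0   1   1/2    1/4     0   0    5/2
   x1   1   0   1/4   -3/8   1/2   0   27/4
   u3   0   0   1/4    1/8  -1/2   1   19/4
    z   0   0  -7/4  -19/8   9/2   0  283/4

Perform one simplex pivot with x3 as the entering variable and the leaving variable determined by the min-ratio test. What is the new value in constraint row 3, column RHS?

7/2

Ratio test on column x3 — row 1: (5/2)/(1/2) = 5; row 2: (27/4)/(1/4) = 27; row 3: (19/4)/(1/4) = 19. Minimum is 5 at row 1 (x2 leaves); pivot element 1/2.
Divide row 1 by 1/2; eliminate column x3 from the other rows.
Row 3 update in column RHS: 19/4 − (1/4)·5 = 7/2.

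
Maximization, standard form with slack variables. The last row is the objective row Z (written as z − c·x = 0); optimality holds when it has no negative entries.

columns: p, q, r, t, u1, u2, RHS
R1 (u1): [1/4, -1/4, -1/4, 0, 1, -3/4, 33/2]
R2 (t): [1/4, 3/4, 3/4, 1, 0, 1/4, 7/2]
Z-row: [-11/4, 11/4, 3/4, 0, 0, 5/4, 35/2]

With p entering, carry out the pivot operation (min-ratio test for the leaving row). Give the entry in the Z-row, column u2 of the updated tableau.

Ratio test on column p — row 1: (33/2)/(1/4) = 66; row 2: (7/2)/(1/4) = 14. Minimum is 14 at row 2 (t leaves); pivot element 1/4.
Divide row 2 by 1/4; eliminate column p from the other rows.
Z-row update in column u2: 5/4 − (-11/4)·1 = 4.

4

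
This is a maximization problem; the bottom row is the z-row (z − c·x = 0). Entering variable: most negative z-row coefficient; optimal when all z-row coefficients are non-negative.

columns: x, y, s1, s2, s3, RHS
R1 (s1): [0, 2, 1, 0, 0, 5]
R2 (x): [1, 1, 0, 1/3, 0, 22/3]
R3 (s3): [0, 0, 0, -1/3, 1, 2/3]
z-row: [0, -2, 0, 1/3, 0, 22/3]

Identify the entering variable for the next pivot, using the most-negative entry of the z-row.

y

Negative z-row entries: y: -2.
The most negative is -2 in column y, so y enters.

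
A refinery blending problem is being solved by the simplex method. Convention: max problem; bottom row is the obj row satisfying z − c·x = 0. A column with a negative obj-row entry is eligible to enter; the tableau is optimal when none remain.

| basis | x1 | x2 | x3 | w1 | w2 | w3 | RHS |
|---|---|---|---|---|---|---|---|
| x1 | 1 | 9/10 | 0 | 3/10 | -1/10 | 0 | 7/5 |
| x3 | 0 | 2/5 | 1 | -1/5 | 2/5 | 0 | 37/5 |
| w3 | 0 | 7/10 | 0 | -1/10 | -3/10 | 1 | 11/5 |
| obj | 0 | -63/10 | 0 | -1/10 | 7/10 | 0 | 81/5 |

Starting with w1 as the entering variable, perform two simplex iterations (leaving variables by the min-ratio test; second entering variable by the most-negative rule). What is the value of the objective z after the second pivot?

26

Ratio test on column w1 — row 1: (7/5)/(3/10) = 14/3; row 2: entry -1/5 ≤ 0; row 3: entry -1/10 ≤ 0. Minimum is 14/3 at row 1 (x1 leaves); pivot element 3/10.
Pivot on row 1; the obj-row RHS becomes 81/5 − (-1/10)·(14/3) = 50/3.
Next entering variable (most negative obj-row entry -6): x2.
Ratio test on column x2 — row 1: (14/3)/3 = 14/9; row 2: (25/3)/1 = 25/3; row 3: (8/3)/1 = 8/3. Minimum is 14/9 at row 1 (w1 leaves); pivot element 3.
After the second pivot the obj-row RHS is 50/3 − (-6)·(14/9) = 26.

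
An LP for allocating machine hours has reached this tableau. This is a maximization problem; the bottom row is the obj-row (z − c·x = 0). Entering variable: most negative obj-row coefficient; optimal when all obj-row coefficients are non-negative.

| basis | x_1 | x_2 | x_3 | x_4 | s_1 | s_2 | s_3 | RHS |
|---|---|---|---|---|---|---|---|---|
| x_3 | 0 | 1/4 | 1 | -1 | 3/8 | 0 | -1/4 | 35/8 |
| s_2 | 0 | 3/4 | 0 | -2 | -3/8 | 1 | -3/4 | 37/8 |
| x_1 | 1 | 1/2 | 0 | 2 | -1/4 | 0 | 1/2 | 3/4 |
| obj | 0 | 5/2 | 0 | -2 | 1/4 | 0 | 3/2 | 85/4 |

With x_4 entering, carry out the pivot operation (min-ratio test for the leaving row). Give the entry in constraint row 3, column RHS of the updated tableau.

3/8

Ratio test on column x_4 — row 1: entry -1 ≤ 0; row 2: entry -2 ≤ 0; row 3: (3/4)/2 = 3/8. Minimum is 3/8 at row 3 (x_1 leaves); pivot element 2.
Divide row 3 by 2; eliminate column x_4 from the other rows.
In the new row 3, the RHS entry is the old entry divided by the pivot: (3/4)/2 = 3/8.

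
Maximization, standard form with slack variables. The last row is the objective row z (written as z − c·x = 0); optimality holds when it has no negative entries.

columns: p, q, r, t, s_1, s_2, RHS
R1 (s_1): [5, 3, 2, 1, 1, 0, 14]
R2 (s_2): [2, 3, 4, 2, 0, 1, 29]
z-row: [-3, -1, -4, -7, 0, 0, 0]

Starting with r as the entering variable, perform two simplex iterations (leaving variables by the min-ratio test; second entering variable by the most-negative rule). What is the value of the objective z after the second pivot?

Ratio test on column r — row 1: 14/2 = 7; row 2: 29/4 = 29/4. Minimum is 7 at row 1 (s_1 leaves); pivot element 2.
Pivot on row 1; the z-row RHS becomes 0 − (-4)·7 = 28.
Next entering variable (most negative z-row entry -5): t.
Ratio test on column t — row 1: 7/(1/2) = 14; row 2: entry 0 ≤ 0. Minimum is 14 at row 1 (r leaves); pivot element 1/2.
After the second pivot the z-row RHS is 28 − (-5)·14 = 98.

98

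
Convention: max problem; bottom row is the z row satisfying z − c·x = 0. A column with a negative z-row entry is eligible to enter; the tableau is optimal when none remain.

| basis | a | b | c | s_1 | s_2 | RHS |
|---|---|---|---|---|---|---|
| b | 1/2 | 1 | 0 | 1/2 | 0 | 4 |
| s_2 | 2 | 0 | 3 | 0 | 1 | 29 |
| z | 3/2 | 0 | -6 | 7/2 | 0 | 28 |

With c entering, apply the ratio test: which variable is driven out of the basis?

Column c entries and ratios — b: 0 ≤ 0, skip; s_2: 29/3 = 29/3.
Smallest ratio is 29/3 in the row of s_2, so s_2 leaves.

s_2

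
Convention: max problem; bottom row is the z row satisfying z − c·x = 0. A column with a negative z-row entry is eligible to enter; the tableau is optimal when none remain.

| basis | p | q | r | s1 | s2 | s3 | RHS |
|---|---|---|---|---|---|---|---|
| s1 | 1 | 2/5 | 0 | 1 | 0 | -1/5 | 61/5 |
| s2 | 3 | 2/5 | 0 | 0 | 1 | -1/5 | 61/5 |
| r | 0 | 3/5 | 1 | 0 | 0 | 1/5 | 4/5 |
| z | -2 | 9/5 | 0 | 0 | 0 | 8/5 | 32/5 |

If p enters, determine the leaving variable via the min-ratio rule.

Column p entries and ratios — s1: (61/5)/1 = 61/5; s2: (61/5)/3 = 61/15; r: 0 ≤ 0, skip.
Smallest ratio is 61/15 in the row of s2, so s2 leaves.

s2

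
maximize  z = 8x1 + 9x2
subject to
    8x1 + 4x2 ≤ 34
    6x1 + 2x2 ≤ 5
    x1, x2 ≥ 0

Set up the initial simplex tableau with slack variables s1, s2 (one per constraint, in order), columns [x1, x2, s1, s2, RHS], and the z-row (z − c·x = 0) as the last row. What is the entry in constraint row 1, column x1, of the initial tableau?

8

Constraint 1 has coefficient 8 on x1.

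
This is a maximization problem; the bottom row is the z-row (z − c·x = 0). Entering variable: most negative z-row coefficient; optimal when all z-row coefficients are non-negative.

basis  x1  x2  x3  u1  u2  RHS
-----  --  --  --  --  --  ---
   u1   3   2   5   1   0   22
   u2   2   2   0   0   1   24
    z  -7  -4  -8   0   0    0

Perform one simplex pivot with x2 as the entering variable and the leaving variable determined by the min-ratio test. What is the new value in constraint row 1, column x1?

3/2

Ratio test on column x2 — row 1: 22/2 = 11; row 2: 24/2 = 12. Minimum is 11 at row 1 (u1 leaves); pivot element 2.
Divide row 1 by 2; eliminate column x2 from the other rows.
In the new row 1, the x1 entry is the old entry divided by the pivot: 3/2 = 3/2.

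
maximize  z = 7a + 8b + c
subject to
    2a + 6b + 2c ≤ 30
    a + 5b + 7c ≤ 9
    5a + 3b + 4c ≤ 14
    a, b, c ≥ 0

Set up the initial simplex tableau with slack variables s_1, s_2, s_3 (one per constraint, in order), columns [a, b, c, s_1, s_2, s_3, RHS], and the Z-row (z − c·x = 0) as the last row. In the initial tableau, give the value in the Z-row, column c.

The Z-row carries the negated objective coefficients: the c entry is -1.

-1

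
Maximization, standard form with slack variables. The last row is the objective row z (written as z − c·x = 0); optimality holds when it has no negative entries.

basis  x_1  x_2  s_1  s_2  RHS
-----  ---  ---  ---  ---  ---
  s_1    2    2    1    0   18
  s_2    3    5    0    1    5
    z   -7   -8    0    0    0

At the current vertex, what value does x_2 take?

0

x_2 is not in the basis, so in the current basic feasible solution x_2 = 0.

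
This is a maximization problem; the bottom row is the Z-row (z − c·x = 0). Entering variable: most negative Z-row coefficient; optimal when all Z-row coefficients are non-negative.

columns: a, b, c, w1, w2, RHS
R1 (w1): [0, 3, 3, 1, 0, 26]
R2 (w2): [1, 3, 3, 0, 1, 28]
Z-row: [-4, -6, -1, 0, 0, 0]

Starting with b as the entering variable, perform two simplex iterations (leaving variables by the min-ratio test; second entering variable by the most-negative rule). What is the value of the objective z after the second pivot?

Ratio test on column b — row 1: 26/3 = 26/3; row 2: 28/3 = 28/3. Minimum is 26/3 at row 1 (w1 leaves); pivot element 3.
Pivot on row 1; the Z-row RHS becomes 0 − (-6)·(26/3) = 52.
Next entering variable (most negative Z-row entry -4): a.
Ratio test on column a — row 1: entry 0 ≤ 0; row 2: 2/1 = 2. Minimum is 2 at row 2 (w2 leaves); pivot element 1.
After the second pivot the Z-row RHS is 52 − (-4)·2 = 60.

60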